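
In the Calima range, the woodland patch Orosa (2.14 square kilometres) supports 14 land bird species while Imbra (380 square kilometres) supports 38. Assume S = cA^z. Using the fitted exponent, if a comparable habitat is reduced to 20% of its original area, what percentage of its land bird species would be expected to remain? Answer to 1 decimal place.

73.3%

z = ln(38/14) / ln(380/2.14) = 0.9985 / 5.1794 = 0.1928
S_new/S_old = (A_new/A_old)^z = 0.2^0.1928 = exp(0.1928 × -1.6094) = 0.7332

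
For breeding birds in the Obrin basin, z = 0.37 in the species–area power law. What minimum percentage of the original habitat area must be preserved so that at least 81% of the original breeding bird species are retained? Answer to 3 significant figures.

56.6%

Need (A_new/A_old)^0.37 = 0.81, so A_new/A_old = 0.81^(1/0.37) = 0.81^2.703
ln(A_new/A_old) = ln 0.81 / 0.37 = -0.2107 / 0.37 = -0.5695
A_new/A_old = e^-0.5695 ≈ 0.5658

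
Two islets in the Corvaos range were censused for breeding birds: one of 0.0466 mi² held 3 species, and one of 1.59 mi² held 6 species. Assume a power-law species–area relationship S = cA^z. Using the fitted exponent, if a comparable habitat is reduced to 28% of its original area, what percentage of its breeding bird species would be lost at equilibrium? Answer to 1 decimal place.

22.1%

z = ln(6/3) / ln(1.59/0.0466) = 0.6931 / 3.5299 = 0.1964
S_new/S_old = (A_new/A_old)^z = 0.28^0.1964 = exp(0.1964 × -1.2730) = 0.7788
Fraction lost = 1 − 0.7788 = 0.2212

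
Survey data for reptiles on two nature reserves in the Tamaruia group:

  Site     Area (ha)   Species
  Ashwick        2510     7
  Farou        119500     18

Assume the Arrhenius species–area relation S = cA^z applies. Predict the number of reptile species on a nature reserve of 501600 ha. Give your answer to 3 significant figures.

25.6

z = ln(18/7) / ln(119500/2510) = 0.9445 / 3.8630 = 0.2445
c = 7 / 2510^0.2445 = 7 / 6.779 = 1.033
S₃ = 1.033 × 501600^0.2445 = 1.033 × 24.76 ≈ 25.56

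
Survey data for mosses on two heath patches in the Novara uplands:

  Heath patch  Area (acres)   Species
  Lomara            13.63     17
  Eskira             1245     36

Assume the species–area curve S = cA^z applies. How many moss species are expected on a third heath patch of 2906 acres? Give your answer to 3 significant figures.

z = ln(36/17) / ln(1245/13.63) = 0.7503 / 4.5146 = 0.1662
c = 17 / 13.63^0.1662 = 17 / 1.544 = 11.01
S₃ = 11.01 × 2906^0.1662 = 11.01 × 3.763 ≈ 41.45

41.4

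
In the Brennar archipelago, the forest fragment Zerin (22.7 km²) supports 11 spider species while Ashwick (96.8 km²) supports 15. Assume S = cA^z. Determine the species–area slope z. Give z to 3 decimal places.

0.214

Taking logs: ln S = ln c + z ln A, so z = (ln S₂ − ln S₁)/(ln A₂ − ln A₁).
z = ln(15/11) / ln(96.8/22.7) = ln(1.364) / ln(4.264) = 0.3102 / 1.4503 = 0.2139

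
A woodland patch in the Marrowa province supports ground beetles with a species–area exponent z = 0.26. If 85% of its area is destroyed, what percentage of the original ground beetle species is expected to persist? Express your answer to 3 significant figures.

61.1%

S_new/S_old = (A_new/A_old)^z = 0.15^0.26
= exp(0.26 × ln 0.15) = exp(0.26 × -1.8971) = exp(-0.4933) ≈ 0.6106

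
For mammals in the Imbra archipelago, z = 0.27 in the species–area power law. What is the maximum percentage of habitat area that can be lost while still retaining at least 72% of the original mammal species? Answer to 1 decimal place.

70.4%

Need (A_new/A_old)^0.27 = 0.72, so A_new/A_old = 0.72^(1/0.27) = 0.72^3.704
ln(A_new/A_old) = ln 0.72 / 0.27 = -0.3285 / 0.27 = -1.2167
A_new/A_old = e^-1.2167 ≈ 0.2962
Fraction that can be lost = 1 − 0.2962 = 0.7038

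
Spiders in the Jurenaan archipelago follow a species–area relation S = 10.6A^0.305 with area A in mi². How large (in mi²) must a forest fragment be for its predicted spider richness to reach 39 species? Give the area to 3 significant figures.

71.6 mi²

39 = 10.6 × A^0.305  ⇒  A^0.305 = 39/10.6 = 3.679
ln A = ln(3.679) / 0.305 = 1.3027 / 0.305 = 4.2712
A = e^4.2712 ≈ 71.61 mi²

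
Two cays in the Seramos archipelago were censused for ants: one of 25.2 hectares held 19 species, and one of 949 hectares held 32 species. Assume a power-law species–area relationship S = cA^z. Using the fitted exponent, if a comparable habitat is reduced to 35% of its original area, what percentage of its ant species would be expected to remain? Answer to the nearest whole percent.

86%

z = ln(32/19) / ln(949/25.2) = 0.5213 / 3.6286 = 0.1437
S_new/S_old = (A_new/A_old)^z = 0.35^0.1437 = exp(0.1437 × -1.0498) = 0.86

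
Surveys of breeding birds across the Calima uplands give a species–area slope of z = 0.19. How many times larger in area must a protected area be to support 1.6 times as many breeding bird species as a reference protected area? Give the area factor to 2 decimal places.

(A₂/A₁)^0.19 = 1.6, so A₂/A₁ = 1.6^(1/0.19) = 1.6^5.263
ln(A₂/A₁) = ln 1.6 / 0.19 = 0.4700 / 0.19 = 2.4737
A₂/A₁ = e^2.4737 ≈ 11.87

11.87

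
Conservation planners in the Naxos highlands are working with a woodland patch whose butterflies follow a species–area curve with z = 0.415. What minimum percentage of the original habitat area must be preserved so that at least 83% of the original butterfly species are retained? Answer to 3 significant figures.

63.8%

Need (A_new/A_old)^0.415 = 0.83, so A_new/A_old = 0.83^(1/0.415) = 0.83^2.41
ln(A_new/A_old) = ln 0.83 / 0.415 = -0.1863 / 0.415 = -0.4490
A_new/A_old = e^-0.4490 ≈ 0.6383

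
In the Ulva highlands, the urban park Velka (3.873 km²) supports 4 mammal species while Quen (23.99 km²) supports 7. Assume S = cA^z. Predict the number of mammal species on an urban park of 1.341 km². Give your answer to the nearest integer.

3

z = ln(7/4) / ln(23.99/3.873) = 0.5596 / 1.8236 = 0.3069
c = 4 / 3.873^0.3069 = 4 / 1.515 = 2.64
S₃ = 2.64 × 1.341^0.3069 = 2.64 × 1.094 ≈ 2.889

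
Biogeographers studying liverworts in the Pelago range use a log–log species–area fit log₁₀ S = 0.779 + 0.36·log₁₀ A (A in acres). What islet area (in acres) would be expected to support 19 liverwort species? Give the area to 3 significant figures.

24.4 acres

19 = 6.012 × A^0.36  ⇒  A^0.36 = 19/6.012 = 3.16
ln A = ln(3.16) / 0.36 = 1.1507 / 0.36 = 3.1965
A = e^3.1965 ≈ 24.45 acres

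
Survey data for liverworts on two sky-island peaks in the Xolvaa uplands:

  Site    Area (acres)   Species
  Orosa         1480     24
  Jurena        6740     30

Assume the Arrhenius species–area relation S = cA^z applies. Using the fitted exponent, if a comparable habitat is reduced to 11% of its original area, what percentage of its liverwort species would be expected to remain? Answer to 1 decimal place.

z = ln(30/24) / ln(6740/1480) = 0.2231 / 1.5160 = 0.1472
S_new/S_old = (A_new/A_old)^z = 0.11^0.1472 = exp(0.1472 × -2.2073) = 0.7226

72.3%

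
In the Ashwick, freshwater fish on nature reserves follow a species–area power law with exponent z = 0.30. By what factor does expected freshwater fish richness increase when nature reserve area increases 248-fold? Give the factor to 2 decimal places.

5.23

S₂/S₁ = (A₂/A₁)^z = 248^0.3
ln(S₂/S₁) = 0.3 × ln 248 = 0.3 × 5.5134 = 1.6540
S₂/S₁ = e^1.6540 ≈ 5.228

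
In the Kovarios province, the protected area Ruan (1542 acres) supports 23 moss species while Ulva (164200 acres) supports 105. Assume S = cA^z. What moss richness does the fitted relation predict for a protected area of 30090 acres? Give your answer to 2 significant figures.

z = ln(105/23) / ln(164200/1542) = 1.5185 / 4.6680 = 0.3253
c = 23 / 1542^0.3253 = 23 / 10.89 = 2.112
S₃ = 2.112 × 30090^0.3253 = 2.112 × 28.63 ≈ 60.46

60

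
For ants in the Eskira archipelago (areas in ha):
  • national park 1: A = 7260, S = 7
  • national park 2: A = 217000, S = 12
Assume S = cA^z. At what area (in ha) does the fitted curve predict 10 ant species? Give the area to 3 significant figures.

68800 ha

z = ln(12/7) / ln(217000/7260) = 0.5390 / 3.3975 = 0.1586
c = 7 / 7260^0.1586 = 7 / 4.097 = 1.708
A = (10/1.708)^(1/0.1586) ⇒ ln A = ln(5.854)/0.1586 = 11.1384
A = e^11.1384 ≈ 68762 ha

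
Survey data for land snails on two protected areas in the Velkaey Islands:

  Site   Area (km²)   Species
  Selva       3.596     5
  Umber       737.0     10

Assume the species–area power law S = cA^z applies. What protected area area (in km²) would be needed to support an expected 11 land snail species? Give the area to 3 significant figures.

1530 km²

z = ln(10/5) / ln(737/3.596) = 0.6931 / 5.3228 = 0.1302
c = 5 / 3.596^0.1302 = 5 / 1.181 = 4.232
A = (11/4.232)^(1/0.1302) ⇒ ln A = ln(2.599)/0.1302 = 7.3345
A = e^7.3345 ≈ 1532 km²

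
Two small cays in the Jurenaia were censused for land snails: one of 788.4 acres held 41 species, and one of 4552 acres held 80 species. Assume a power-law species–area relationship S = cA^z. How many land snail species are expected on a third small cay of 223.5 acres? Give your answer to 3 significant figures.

z = ln(80/41) / ln(4552/788.4) = 0.6685 / 1.7533 = 0.3813
c = 41 / 788.4^0.3813 = 41 / 12.72 = 3.224
S₃ = 3.224 × 223.5^0.3813 = 3.224 × 7.864 ≈ 25.35

25.4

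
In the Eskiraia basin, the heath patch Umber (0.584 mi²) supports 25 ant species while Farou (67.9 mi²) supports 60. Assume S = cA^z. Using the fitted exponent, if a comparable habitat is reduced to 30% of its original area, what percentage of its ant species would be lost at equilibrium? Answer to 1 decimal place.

19.9%

z = ln(60/25) / ln(67.9/0.584) = 0.8755 / 4.7559 = 0.1841
S_new/S_old = (A_new/A_old)^z = 0.3^0.1841 = exp(0.1841 × -1.2040) = 0.8012
Fraction lost = 1 − 0.8012 = 0.1988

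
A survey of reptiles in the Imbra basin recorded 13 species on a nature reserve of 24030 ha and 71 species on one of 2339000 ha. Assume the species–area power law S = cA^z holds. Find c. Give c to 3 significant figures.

z = ln(S₂/S₁) / ln(A₂/A₁) = ln(71/13) / ln(2339000/24030) = 1.6977 / 4.5782 = 0.3708
c = S₁ / A₁^z = 13 / 24030^0.3708 = 13 / 42.12 = 0.3086

0.309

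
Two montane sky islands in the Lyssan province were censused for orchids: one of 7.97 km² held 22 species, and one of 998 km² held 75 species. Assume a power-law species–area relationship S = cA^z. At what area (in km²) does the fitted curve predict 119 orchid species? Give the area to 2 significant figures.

z = ln(75/22) / ln(998/7.97) = 1.2264 / 4.8301 = 0.2539
c = 22 / 7.97^0.2539 = 22 / 1.694 = 12.99
A = (119/12.99)^(1/0.2539) ⇒ ln A = ln(9.163)/0.2539 = 8.7238
A = e^8.7238 ≈ 6147 km²

6100 km²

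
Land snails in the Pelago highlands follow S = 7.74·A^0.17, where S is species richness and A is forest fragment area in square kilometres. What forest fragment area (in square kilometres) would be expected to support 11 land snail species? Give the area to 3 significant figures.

11 = 7.74 × A^0.17  ⇒  A^0.17 = 11/7.74 = 1.421
ln A = ln(1.421) / 0.17 = 0.3515 / 0.17 = 2.0676
A = e^2.0676 ≈ 7.906 square kilometres

7.91 square kilometres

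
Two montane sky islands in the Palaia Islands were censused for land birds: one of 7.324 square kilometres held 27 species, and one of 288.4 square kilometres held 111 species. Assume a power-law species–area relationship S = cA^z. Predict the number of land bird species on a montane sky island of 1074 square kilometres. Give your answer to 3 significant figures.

184

z = ln(111/27) / ln(288.4/7.324) = 1.4137 / 3.6732 = 0.3849
c = 27 / 7.324^0.3849 = 27 / 2.152 = 12.55
S₃ = 12.55 × 1074^0.3849 = 12.55 × 14.67 ≈ 184.1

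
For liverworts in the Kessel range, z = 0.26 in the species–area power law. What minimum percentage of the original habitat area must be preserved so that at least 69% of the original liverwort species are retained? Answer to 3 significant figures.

Need (A_new/A_old)^0.26 = 0.69, so A_new/A_old = 0.69^(1/0.26) = 0.69^3.846
ln(A_new/A_old) = ln 0.69 / 0.26 = -0.3711 / 0.26 = -1.4272
A_new/A_old = e^-1.4272 ≈ 0.24

24.0%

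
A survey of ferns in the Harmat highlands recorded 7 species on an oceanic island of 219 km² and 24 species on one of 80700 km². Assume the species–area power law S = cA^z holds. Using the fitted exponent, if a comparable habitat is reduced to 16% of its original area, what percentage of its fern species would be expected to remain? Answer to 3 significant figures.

z = ln(24/7) / ln(80700/219) = 1.2321 / 5.9094 = 0.2085
S_new/S_old = (A_new/A_old)^z = 0.16^0.2085 = exp(0.2085 × -1.8326) = 0.6824

68.2%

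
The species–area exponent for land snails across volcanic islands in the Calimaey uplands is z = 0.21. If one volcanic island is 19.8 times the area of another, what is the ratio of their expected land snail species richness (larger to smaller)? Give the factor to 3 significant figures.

S₂/S₁ = (A₂/A₁)^z = 19.8^0.21
ln(S₂/S₁) = 0.21 × ln 19.8 = 0.21 × 2.9857 = 0.6270
S₂/S₁ = e^0.6270 ≈ 1.872

1.87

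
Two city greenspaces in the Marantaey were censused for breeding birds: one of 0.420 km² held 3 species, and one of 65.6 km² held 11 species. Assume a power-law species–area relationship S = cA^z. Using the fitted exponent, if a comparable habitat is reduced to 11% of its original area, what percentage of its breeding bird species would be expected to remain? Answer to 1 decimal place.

z = ln(11/3) / ln(65.6/0.42) = 1.2993 / 5.0511 = 0.2572
S_new/S_old = (A_new/A_old)^z = 0.11^0.2572 = exp(0.2572 × -2.2073) = 0.5668

56.7%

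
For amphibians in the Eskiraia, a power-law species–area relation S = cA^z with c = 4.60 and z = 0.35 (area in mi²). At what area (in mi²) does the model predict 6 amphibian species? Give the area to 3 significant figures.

2.14 mi²

6 = 4.6 × A^0.35  ⇒  A^0.35 = 6/4.6 = 1.304
ln A = ln(1.304) / 0.35 = 0.2657 / 0.35 = 0.7592
A = e^0.7592 ≈ 2.136 mi²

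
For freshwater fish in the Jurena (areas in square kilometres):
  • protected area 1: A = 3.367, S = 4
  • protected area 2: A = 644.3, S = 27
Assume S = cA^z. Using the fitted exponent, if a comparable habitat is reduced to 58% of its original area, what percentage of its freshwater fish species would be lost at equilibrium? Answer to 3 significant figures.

18.0%

z = ln(27/4) / ln(644.3/3.367) = 1.9095 / 5.2541 = 0.3634
S_new/S_old = (A_new/A_old)^z = 0.58^0.3634 = exp(0.3634 × -0.5447) = 0.8204
Fraction lost = 1 − 0.8204 = 0.1796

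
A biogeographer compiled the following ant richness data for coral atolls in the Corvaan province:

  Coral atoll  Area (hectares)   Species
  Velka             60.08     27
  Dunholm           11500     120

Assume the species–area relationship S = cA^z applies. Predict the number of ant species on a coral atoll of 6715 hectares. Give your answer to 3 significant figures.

z = ln(120/27) / ln(11500/60.08) = 1.4917 / 5.2544 = 0.2839
c = 27 / 60.08^0.2839 = 27 / 3.199 = 8.441
S₃ = 8.441 × 6715^0.2839 = 8.441 × 12.2 ≈ 103

103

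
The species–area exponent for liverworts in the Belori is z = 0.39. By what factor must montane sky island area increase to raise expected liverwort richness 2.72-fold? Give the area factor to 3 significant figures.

13.0

(A₂/A₁)^0.39 = 2.72, so A₂/A₁ = 2.72^(1/0.39) = 2.72^2.564
ln(A₂/A₁) = ln 2.72 / 0.39 = 1.0006 / 0.39 = 2.5657
A₂/A₁ = e^2.5657 ≈ 13.01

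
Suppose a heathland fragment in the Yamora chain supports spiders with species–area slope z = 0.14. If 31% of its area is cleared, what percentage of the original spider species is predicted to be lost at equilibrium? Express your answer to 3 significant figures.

S_new/S_old = (A_new/A_old)^z = 0.69^0.14
= exp(0.14 × ln 0.69) = exp(0.14 × -0.3711) = exp(-0.0519) ≈ 0.9494
Fraction lost = 1 − 0.9494 = 0.05062

5.06%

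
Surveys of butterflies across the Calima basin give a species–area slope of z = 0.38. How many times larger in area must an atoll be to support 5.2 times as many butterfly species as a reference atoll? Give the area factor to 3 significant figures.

(A₂/A₁)^0.38 = 5.2, so A₂/A₁ = 5.2^(1/0.38) = 5.2^2.632
ln(A₂/A₁) = ln 5.2 / 0.38 = 1.6487 / 0.38 = 4.3386
A₂/A₁ = e^4.3386 ≈ 76.6

76.6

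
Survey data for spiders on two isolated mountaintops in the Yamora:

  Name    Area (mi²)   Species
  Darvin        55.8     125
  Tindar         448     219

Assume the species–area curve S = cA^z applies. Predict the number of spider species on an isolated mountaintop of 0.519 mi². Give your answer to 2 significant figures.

35

z = ln(219/125) / ln(448/55.8) = 0.5608 / 2.0830 = 0.2692
c = 125 / 55.8^0.2692 = 125 / 2.953 = 42.34
S₃ = 42.34 × 0.519^0.2692 = 42.34 × 0.8382 ≈ 35.48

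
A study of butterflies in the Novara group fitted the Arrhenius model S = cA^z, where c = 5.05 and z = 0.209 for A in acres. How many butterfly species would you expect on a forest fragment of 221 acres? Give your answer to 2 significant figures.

S = 5.05 × 221^0.209
ln S = ln 5.05 + 0.209 × ln 221 = 1.6194 + 0.209 × 5.3982 = 2.7476
S = e^2.7476 ≈ 15.61

16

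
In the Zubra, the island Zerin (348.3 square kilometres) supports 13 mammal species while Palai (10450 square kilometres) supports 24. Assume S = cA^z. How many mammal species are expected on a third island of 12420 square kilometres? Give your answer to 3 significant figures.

24.8

z = ln(24/13) / ln(10450/348.3) = 0.6131 / 3.4013 = 0.1803
c = 13 / 348.3^0.1803 = 13 / 2.872 = 4.526
S₃ = 4.526 × 12420^0.1803 = 4.526 × 5.47 ≈ 24.76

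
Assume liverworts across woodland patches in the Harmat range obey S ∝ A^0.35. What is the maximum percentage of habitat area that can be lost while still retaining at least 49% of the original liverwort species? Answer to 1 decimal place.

Need (A_new/A_old)^0.35 = 0.49, so A_new/A_old = 0.49^(1/0.35) = 0.49^2.857
ln(A_new/A_old) = ln 0.49 / 0.35 = -0.7133 / 0.35 = -2.0381
A_new/A_old = e^-2.0381 ≈ 0.1303
Fraction that can be lost = 1 − 0.1303 = 0.8697

87.0%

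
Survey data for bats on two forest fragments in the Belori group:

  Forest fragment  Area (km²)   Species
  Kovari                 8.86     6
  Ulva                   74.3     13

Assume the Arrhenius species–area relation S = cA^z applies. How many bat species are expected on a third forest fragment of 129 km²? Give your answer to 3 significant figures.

15.9

z = ln(13/6) / ln(74.3/8.86) = 0.7732 / 2.1266 = 0.3636
c = 6 / 8.86^0.3636 = 6 / 2.21 = 2.714
S₃ = 2.714 × 129^0.3636 = 2.714 × 5.853 ≈ 15.89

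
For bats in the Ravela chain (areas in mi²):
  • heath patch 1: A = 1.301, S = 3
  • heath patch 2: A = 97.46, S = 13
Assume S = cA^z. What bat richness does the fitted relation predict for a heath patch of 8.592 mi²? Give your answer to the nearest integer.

6

z = ln(13/3) / ln(97.46/1.301) = 1.4663 / 4.3163 = 0.3397
c = 3 / 1.301^0.3397 = 3 / 1.094 = 2.743
S₃ = 2.743 × 8.592^0.3397 = 2.743 × 2.076 ≈ 5.697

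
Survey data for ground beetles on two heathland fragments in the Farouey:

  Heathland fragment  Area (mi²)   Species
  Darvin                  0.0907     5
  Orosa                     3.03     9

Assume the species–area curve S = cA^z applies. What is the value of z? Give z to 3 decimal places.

Taking logs: ln S = ln c + z ln A, so z = (ln S₂ − ln S₁)/(ln A₂ − ln A₁).
z = ln(9/5) / ln(3.03/0.0907) = ln(1.8) / ln(33.41) = 0.5878 / 3.5088 = 0.1675

0.168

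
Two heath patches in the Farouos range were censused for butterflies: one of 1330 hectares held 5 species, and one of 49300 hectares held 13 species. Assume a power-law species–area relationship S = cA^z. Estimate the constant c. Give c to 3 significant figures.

z = ln(S₂/S₁) / ln(A₂/A₁) = ln(13/5) / ln(49300/1330) = 0.9555 / 3.6127 = 0.2645
c = S₁ / A₁^z = 5 / 1330^0.2645 = 5 / 6.702 = 0.746

0.746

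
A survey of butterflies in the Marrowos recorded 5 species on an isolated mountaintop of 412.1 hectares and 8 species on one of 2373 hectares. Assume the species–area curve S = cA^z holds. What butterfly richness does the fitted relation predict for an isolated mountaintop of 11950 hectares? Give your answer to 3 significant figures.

12.3

z = ln(8/5) / ln(2373/412.1) = 0.4700 / 1.7506 = 0.2685
c = 5 / 412.1^0.2685 = 5 / 5.036 = 0.9929
S₃ = 0.9929 × 11950^0.2685 = 0.9929 × 12.44 ≈ 12.35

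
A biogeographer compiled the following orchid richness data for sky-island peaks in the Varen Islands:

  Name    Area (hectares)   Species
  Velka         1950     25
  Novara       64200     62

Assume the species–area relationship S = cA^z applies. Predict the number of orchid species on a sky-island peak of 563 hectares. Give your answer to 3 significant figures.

z = ln(62/25) / ln(64200/1950) = 0.9083 / 3.4942 = 0.2599
c = 25 / 1950^0.2599 = 25 / 7.165 = 3.489
S₃ = 3.489 × 563^0.2599 = 3.489 × 5.187 ≈ 18.1

18.1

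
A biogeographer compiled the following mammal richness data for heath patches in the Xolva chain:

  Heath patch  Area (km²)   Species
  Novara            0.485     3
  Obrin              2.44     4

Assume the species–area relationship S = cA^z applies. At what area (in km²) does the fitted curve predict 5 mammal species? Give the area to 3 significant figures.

8.54 km²

z = ln(4/3) / ln(2.44/0.485) = 0.2877 / 1.6156 = 0.1781
c = 3 / 0.485^0.1781 = 3 / 0.8791 = 3.413
A = (5/3.413)^(1/0.1781) ⇒ ln A = ln(1.465)/0.1781 = 2.1452
A = e^2.1452 ≈ 8.543 km²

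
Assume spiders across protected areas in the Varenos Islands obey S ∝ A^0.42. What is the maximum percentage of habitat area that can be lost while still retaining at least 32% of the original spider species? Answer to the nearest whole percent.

Need (A_new/A_old)^0.42 = 0.32, so A_new/A_old = 0.32^(1/0.42) = 0.32^2.381
ln(A_new/A_old) = ln 0.32 / 0.42 = -1.1394 / 0.42 = -2.7129
A_new/A_old = e^-2.7129 ≈ 0.06634
Fraction that can be lost = 1 − 0.06634 = 0.9337

93%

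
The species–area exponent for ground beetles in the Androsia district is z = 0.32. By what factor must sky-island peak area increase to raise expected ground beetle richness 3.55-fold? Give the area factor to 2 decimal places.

(A₂/A₁)^0.32 = 3.55, so A₂/A₁ = 3.55^(1/0.32) = 3.55^3.125
ln(A₂/A₁) = ln 3.55 / 0.32 = 1.2669 / 0.32 = 3.9592
A₂/A₁ = e^3.9592 ≈ 52.42

52.42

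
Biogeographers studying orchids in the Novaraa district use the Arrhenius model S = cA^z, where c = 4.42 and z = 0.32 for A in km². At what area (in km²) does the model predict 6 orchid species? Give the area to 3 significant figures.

6 = 4.42 × A^0.32  ⇒  A^0.32 = 6/4.42 = 1.357
ln A = ln(1.357) / 0.32 = 0.3056 / 0.32 = 0.9551
A = e^0.9551 ≈ 2.599 km²

2.60 km²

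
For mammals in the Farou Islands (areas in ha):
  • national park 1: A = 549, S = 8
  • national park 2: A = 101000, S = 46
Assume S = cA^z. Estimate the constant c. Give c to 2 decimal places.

z = ln(S₂/S₁) / ln(A₂/A₁) = ln(46/8) / ln(101000/549) = 1.7492 / 5.2148 = 0.3354
c = S₁ / A₁^z = 8 / 549^0.3354 = 8 / 8.297 = 0.9642

0.96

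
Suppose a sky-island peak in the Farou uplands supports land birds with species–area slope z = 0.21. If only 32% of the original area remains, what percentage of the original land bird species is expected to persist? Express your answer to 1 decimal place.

78.7%

S_new/S_old = (A_new/A_old)^z = 0.32^0.21
= exp(0.21 × ln 0.32) = exp(0.21 × -1.1394) = exp(-0.2393) ≈ 0.7872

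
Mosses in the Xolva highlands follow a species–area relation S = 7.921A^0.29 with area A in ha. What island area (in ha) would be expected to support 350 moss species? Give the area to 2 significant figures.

350 = 7.921 × A^0.29  ⇒  A^0.29 = 350/7.921 = 44.19
ln A = ln(44.19) / 0.29 = 3.7884 / 0.29 = 13.0635
A = e^13.0635 ≈ 471419 ha

470000 ha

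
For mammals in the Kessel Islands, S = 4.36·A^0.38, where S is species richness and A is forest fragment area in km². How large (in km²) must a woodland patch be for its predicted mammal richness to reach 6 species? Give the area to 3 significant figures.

6 = 4.36 × A^0.38  ⇒  A^0.38 = 6/4.36 = 1.376
ln A = ln(1.376) / 0.38 = 0.3193 / 0.38 = 0.8402
A = e^0.8402 ≈ 2.317 km²

2.32 km²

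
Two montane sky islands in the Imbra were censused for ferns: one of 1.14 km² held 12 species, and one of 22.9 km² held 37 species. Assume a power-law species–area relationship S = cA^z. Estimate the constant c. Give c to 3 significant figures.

z = ln(S₂/S₁) / ln(A₂/A₁) = ln(37/12) / ln(22.9/1.14) = 1.1260 / 3.0001 = 0.3753
c = S₁ / A₁^z = 12 / 1.14^0.3753 = 12 / 1.05 = 11.42

11.4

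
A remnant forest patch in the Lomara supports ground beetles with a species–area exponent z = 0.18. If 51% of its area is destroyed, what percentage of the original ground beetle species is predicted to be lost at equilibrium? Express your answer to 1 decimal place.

S_new/S_old = (A_new/A_old)^z = 0.49^0.18
= exp(0.18 × ln 0.49) = exp(0.18 × -0.7133) = exp(-0.1284) ≈ 0.8795
Fraction lost = 1 − 0.8795 = 0.1205

12.1%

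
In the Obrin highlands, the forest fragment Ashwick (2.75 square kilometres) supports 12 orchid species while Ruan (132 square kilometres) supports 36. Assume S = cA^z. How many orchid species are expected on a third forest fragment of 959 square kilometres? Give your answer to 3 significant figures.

z = ln(36/12) / ln(132/2.75) = 1.0986 / 3.8712 = 0.2838
c = 12 / 2.75^0.2838 = 12 / 1.333 = 9.005
S₃ = 9.005 × 959^0.2838 = 9.005 × 7.018 ≈ 63.2

63.2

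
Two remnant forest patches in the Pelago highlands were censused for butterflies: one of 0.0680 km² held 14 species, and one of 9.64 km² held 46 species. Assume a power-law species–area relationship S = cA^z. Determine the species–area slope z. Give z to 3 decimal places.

Taking logs: ln S = ln c + z ln A, so z = (ln S₂ − ln S₁)/(ln A₂ − ln A₁).
z = ln(46/14) / ln(9.64/0.068) = ln(3.286) / ln(141.8) = 1.1896 / 4.9542 = 0.2401

0.240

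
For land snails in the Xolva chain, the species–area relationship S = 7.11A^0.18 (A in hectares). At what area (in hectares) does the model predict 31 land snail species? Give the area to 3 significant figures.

31 = 7.11 × A^0.18  ⇒  A^0.18 = 31/7.11 = 4.36
ln A = ln(4.36) / 0.18 = 1.4725 / 0.18 = 8.1805
A = e^8.1805 ≈ 3571 hectares

3570 hectares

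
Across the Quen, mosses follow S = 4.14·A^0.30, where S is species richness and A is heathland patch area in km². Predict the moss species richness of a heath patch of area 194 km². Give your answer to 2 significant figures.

S = 4.14 × 194^0.3 = 4.14 × 4.857 ≈ 20.11

20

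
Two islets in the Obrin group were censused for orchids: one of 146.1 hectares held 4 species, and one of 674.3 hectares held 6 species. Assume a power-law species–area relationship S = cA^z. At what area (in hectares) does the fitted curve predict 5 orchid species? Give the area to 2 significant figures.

z = ln(6/4) / ln(674.3/146.1) = 0.4055 / 1.5294 = 0.2651
c = 4 / 146.1^0.2651 = 4 / 3.749 = 1.067
A = (5/1.067)^(1/0.2651) ⇒ ln A = ln(4.686)/0.2651 = 5.8260
A = e^5.8260 ≈ 339 hectares

340 hectares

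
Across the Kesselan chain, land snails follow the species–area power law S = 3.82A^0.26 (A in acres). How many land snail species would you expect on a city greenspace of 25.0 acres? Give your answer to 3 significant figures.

S = 3.82 × 25^0.26 = 3.82 × 2.309 ≈ 8.821

8.82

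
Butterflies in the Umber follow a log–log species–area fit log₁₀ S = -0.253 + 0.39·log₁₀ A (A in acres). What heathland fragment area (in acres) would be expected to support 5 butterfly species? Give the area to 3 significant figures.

276 acres

5 = 0.5585 × A^0.39  ⇒  A^0.39 = 5/0.5585 = 8.953
ln A = ln(8.953) / 0.39 = 2.1920 / 0.39 = 5.6205
A = e^5.6205 ≈ 276 acres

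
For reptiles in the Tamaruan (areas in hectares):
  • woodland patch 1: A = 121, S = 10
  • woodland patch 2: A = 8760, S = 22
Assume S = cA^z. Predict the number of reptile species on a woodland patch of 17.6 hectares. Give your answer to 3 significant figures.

z = ln(22/10) / ln(8760/121) = 0.7885 / 4.2822 = 0.1841
c = 10 / 121^0.1841 = 10 / 2.418 = 4.135
S₃ = 4.135 × 17.6^0.1841 = 4.135 × 1.696 ≈ 7.012

7.01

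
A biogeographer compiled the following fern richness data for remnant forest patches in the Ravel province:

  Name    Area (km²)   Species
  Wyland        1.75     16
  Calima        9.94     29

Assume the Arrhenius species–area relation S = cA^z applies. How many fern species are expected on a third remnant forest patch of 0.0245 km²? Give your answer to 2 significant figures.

3.7

z = ln(29/16) / ln(9.94/1.75) = 0.5947 / 1.7370 = 0.3424
c = 16 / 1.75^0.3424 = 16 / 1.211 = 13.21
S₃ = 13.21 × 0.0245^0.3424 = 13.21 × 0.2808 ≈ 3.71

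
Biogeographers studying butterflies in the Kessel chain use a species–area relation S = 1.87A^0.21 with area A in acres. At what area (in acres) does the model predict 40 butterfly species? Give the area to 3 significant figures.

2160000 acres

40 = 1.87 × A^0.21  ⇒  A^0.21 = 40/1.87 = 21.39
ln A = ln(21.39) / 0.21 = 3.0629 / 0.21 = 14.5854
A = e^14.5854 ≈ 2159600 acres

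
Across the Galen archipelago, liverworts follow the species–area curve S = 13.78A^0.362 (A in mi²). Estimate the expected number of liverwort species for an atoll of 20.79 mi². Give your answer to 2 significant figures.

41

S = 13.78 × 20.79^0.362
ln S = ln 13.78 + 0.362 × ln 20.79 = 2.6232 + 0.362 × 3.0345 = 3.7217
S = e^3.7217 ≈ 41.33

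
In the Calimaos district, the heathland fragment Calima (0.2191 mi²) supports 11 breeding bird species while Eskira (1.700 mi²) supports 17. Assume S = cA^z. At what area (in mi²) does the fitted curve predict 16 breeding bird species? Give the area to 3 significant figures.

z = ln(17/11) / ln(1.7/0.2191) = 0.4353 / 2.0489 = 0.2125
c = 11 / 0.2191^0.2125 = 11 / 0.7243 = 15.19
A = (16/15.19)^(1/0.2125) ⇒ ln A = ln(1.053)/0.2125 = 0.2453
A = e^0.2453 ≈ 1.278 mi²

1.28 mi²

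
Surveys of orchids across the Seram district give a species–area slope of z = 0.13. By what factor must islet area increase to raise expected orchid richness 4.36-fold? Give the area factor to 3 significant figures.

(A₂/A₁)^0.13 = 4.36, so A₂/A₁ = 4.36^(1/0.13) = 4.36^7.692
ln(A₂/A₁) = ln 4.36 / 0.13 = 1.4725 / 0.13 = 11.3267
A₂/A₁ = e^11.3267 ≈ 83009

83000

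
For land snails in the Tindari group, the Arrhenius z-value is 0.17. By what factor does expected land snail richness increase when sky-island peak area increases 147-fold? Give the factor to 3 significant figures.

2.34

S₂/S₁ = (A₂/A₁)^z = 147^0.17
ln(S₂/S₁) = 0.17 × ln 147 = 0.17 × 4.9904 = 0.8484
S₂/S₁ = e^0.8484 ≈ 2.336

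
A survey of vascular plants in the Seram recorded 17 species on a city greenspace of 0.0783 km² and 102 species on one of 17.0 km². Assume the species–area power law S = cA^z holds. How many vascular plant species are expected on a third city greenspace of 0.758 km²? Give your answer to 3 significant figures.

z = ln(102/17) / ln(17/0.0783) = 1.7918 / 5.3804 = 0.3330
c = 17 / 0.0783^0.3330 = 17 / 0.4282 = 39.7
S₃ = 39.7 × 0.758^0.3330 = 39.7 × 0.9119 ≈ 36.21

36.2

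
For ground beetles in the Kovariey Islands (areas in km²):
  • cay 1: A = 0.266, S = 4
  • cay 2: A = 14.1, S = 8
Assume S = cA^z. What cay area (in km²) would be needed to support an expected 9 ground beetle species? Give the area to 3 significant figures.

27.7 km²

z = ln(8/4) / ln(14.1/0.266) = 0.6931 / 3.9704 = 0.1746
c = 4 / 0.266^0.1746 = 4 / 0.7936 = 5.04
A = (9/5.04)^(1/0.1746) ⇒ ln A = ln(1.786)/0.1746 = 3.3209
A = e^3.3209 ≈ 27.68 km²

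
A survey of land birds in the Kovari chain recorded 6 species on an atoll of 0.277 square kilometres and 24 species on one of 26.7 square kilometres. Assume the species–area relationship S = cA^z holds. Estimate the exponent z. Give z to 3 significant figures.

Taking logs: ln S = ln c + z ln A, so z = (ln S₂ − ln S₁)/(ln A₂ − ln A₁).
z = ln(24/6) / ln(26.7/0.277) = ln(4) / ln(96.39) = 1.3863 / 4.5684 = 0.3035

0.303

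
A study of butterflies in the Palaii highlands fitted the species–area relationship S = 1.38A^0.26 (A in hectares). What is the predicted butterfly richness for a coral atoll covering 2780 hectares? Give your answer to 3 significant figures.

10.8

S = 1.38 × 2780^0.26
ln S = ln 1.38 + 0.26 × ln 2780 = 0.3221 + 0.26 × 7.9302 = 2.3839
S = e^2.3839 ≈ 10.85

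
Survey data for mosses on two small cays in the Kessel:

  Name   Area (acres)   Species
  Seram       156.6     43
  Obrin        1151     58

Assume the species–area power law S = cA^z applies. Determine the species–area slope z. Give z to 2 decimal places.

0.15

Taking logs: ln S = ln c + z ln A, so z = (ln S₂ − ln S₁)/(ln A₂ − ln A₁).
z = ln(58/43) / ln(1151/156.6) = ln(1.349) / ln(7.35) = 0.2992 / 1.9947 = 0.1500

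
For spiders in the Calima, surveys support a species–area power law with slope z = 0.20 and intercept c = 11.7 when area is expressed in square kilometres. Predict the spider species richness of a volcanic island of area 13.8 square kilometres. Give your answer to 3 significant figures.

S = 11.7 × 13.8^0.2
ln S = ln 11.7 + 0.2 × ln 13.8 = 2.4596 + 0.2 × 2.6247 = 2.9845
S = e^2.9845 ≈ 19.78

19.8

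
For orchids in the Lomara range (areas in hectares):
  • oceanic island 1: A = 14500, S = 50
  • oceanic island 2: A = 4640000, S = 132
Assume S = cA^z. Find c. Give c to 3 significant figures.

9.97

z = ln(S₂/S₁) / ln(A₂/A₁) = ln(132/50) / ln(4640000/14500) = 0.9708 / 5.7683 = 0.1683
c = S₁ / A₁^z = 50 / 14500^0.1683 = 50 / 5.016 = 9.969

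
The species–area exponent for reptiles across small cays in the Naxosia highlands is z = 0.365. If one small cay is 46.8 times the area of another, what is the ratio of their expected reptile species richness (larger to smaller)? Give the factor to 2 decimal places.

4.07

S₂/S₁ = (A₂/A₁)^z = 46.8^0.365
ln(S₂/S₁) = 0.365 × ln 46.8 = 0.365 × 3.8459 = 1.4037
S₂/S₁ = e^1.4037 ≈ 4.07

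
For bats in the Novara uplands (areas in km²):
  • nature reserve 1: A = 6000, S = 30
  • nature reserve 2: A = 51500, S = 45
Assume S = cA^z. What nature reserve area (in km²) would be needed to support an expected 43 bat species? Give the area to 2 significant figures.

z = ln(45/30) / ln(51500/6000) = 0.4055 / 2.1498 = 0.1886
c = 30 / 6000^0.1886 = 30 / 5.159 = 5.815
A = (43/5.815)^(1/0.1886) ⇒ ln A = ln(7.395)/0.1886 = 10.6083
A = e^10.6083 ≈ 40469 km²

40000 km²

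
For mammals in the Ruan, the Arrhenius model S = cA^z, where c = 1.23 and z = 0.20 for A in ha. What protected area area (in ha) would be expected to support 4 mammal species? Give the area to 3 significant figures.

364 ha

4 = 1.23 × A^0.2  ⇒  A^0.2 = 4/1.23 = 3.252
ln A = ln(3.252) / 0.2 = 1.1793 / 0.2 = 5.8964
A = e^5.8964 ≈ 363.7 ha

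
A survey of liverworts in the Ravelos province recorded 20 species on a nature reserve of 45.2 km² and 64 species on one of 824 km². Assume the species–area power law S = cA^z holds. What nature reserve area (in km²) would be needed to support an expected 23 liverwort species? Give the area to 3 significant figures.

z = ln(64/20) / ln(824/45.2) = 1.1632 / 2.9031 = 0.4007
c = 20 / 45.2^0.4007 = 20 / 4.604 = 4.344
A = (23/4.344)^(1/0.4007) ⇒ ln A = ln(5.295)/0.4007 = 4.1599
A = e^4.1599 ≈ 64.07 km²

64.1 km²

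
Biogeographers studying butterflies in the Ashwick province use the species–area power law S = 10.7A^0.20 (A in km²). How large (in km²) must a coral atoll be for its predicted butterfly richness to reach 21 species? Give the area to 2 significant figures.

29 km²

21 = 10.7 × A^0.2  ⇒  A^0.2 = 21/10.7 = 1.963
ln A = ln(1.963) / 0.2 = 0.6743 / 0.2 = 3.3714
A = e^3.3714 ≈ 29.12 km²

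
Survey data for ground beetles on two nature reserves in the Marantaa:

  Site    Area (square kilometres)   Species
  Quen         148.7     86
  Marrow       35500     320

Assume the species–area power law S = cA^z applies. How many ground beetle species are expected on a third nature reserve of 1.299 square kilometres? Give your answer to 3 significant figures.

z = ln(320/86) / ln(35500/148.7) = 1.3140 / 5.4754 = 0.2400
c = 86 / 148.7^0.2400 = 86 / 3.321 = 25.89
S₃ = 25.89 × 1.299^0.2400 = 25.89 × 1.065 ≈ 27.57

27.6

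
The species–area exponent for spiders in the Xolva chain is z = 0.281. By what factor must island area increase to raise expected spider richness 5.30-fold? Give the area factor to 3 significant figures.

(A₂/A₁)^0.281 = 5.3, so A₂/A₁ = 5.3^(1/0.281) = 5.3^3.559
ln(A₂/A₁) = ln 5.3 / 0.281 = 1.6677 / 0.281 = 5.9349
A₂/A₁ = e^5.9349 ≈ 378

378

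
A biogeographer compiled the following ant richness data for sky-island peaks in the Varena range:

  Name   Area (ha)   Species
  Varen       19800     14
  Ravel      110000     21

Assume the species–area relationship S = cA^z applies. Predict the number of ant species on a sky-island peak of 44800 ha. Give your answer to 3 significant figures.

17.0

z = ln(21/14) / ln(110000/19800) = 0.4055 / 1.7148 = 0.2365
c = 14 / 19800^0.2365 = 14 / 10.37 = 1.35
S₃ = 1.35 × 44800^0.2365 = 1.35 × 12.58 ≈ 16.98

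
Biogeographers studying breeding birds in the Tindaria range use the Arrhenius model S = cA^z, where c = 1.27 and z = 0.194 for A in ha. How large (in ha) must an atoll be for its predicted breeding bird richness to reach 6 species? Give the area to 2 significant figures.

3000 ha

6 = 1.27 × A^0.194  ⇒  A^0.194 = 6/1.27 = 4.724
ln A = ln(4.724) / 0.194 = 1.5527 / 0.194 = 8.0038
A = e^8.0038 ≈ 2992 ha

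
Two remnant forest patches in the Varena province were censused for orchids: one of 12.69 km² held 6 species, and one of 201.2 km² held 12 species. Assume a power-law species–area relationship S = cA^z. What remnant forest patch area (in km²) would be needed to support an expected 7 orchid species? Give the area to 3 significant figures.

z = ln(12/6) / ln(201.2/12.69) = 0.6931 / 2.7635 = 0.2508
c = 6 / 12.69^0.2508 = 6 / 1.891 = 3.172
A = (7/3.172)^(1/0.2508) ⇒ ln A = ln(2.207)/0.2508 = 3.1554
A = e^3.1554 ≈ 23.46 km²

23.5 km²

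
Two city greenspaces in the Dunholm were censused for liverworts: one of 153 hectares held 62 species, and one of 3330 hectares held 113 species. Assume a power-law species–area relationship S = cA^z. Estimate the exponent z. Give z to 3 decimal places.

Taking logs: ln S = ln c + z ln A, so z = (ln S₂ − ln S₁)/(ln A₂ − ln A₁).
z = ln(113/62) / ln(3330/153) = ln(1.823) / ln(21.76) = 0.6003 / 3.0803 = 0.1949

0.195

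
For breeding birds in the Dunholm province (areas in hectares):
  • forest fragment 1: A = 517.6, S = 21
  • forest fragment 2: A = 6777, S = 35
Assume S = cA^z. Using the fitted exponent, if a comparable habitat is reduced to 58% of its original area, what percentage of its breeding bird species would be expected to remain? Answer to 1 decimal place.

z = ln(35/21) / ln(6777/517.6) = 0.5108 / 2.5721 = 0.1986
S_new/S_old = (A_new/A_old)^z = 0.58^0.1986 = exp(0.1986 × -0.5447) = 0.8975

89.7%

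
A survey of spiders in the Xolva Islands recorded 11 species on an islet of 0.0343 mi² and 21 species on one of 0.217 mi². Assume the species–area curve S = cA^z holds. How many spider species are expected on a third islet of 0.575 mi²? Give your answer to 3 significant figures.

z = ln(21/11) / ln(0.217/0.0343) = 0.6466 / 1.8448 = 0.3505
c = 11 / 0.0343^0.3505 = 11 / 0.3066 = 35.88
S₃ = 35.88 × 0.575^0.3505 = 35.88 × 0.8237 ≈ 29.55

29.6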